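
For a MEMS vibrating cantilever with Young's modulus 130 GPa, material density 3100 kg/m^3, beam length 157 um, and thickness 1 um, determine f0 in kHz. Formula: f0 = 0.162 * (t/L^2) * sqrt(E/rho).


Step 1: Convert units to SI.
t_SI = 1e-6 m, L_SI = 157e-6 m
Step 2: Calculate sqrt(E/rho).
sqrt(130e9 / 3100) = 6475.76 m/s
Step 3: Compute f0.
f0 = 0.162 * 1e-6 / (157e-6)^2 * 6475.76 = 42560.5 Hz = 42.56 kHz


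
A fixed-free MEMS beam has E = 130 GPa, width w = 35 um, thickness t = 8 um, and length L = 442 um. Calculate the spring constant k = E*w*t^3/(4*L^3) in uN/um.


Step 1: Convert E to consistent units (1 GPa = 1000 uN/um^2).
E = 130 GPa = 130000 uN/um^2
Step 2: Compute t^3 = 8^3 = 512
Step 3: Compute L^3 = 442^3 = 86350888
Step 4: k = 130000 * 35 * 512 / (4 * 86350888)
k = 6.7446 uN/um


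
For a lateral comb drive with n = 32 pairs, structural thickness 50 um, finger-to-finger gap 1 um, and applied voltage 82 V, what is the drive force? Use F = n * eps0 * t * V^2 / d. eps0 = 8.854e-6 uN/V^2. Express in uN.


Step 1: Parameters: n=32, eps0=8.854e-6 uN/V^2, t=50 um, V=82 V, d=1 um
Step 2: V^2 = 6724
Step 3: F = 32 * 8.854e-6 * 50 * 6724 / 1
F = 95.255 uN


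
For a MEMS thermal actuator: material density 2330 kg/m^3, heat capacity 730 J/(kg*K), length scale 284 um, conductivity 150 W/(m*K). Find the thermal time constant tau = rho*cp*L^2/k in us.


Step 1: Convert L to m: L = 284e-6 m
Step 2: L^2 = (284e-6)^2 = 8.0656e-08 m^2
Step 3: tau = 2330 * 730 * 8.0656e-08 / 150 = 9.1458527e-04 s
Step 4: Convert to microseconds (multiply by 1e6).
tau = 914.585 us


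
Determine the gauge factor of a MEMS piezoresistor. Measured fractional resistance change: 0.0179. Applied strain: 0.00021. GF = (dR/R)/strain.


Step 1: Identify values.
dR/R = 0.0179, strain = 0.00021
Step 2: GF = (dR/R) / strain = 0.0179 / 0.00021
GF = 85.2


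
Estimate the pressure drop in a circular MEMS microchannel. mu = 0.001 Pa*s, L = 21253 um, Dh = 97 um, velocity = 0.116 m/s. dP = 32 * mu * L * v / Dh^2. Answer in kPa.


Step 1: Convert to SI: L = 21253e-6 m, Dh = 97e-6 m
Step 2: dP = 32 * 0.001 * 21253e-6 * 0.116 / (97e-6)^2
Step 3: dP = 8384.65 Pa
Step 4: Convert to kPa: dP = 8.38 kPa


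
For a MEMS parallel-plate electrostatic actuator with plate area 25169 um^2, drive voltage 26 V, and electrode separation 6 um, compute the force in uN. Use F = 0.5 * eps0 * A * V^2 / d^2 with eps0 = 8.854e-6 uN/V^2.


Step 1: Identify parameters.
eps0 = 8.854e-6 uN/V^2, A = 25169 um^2, V = 26 V, d = 6 um
Step 2: Compute V^2 = 26^2 = 676
Step 3: Compute d^2 = 6^2 = 36
Step 4: F = 0.5 * 8.854e-6 * 25169 * 676 / 36
F = 2.092 uN


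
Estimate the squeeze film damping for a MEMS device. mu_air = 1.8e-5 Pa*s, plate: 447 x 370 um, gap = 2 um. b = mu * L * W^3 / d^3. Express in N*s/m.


Step 1: Convert to SI.
L = 447e-6 m, W = 370e-6 m, d = 2e-6 m
Step 2: W^3 = (370e-6)^3 = 5.07e-11 m^3
Step 3: d^3 = (2e-6)^3 = 8.00e-18 m^3
Step 4: b = 1.8e-5 * 447e-6 * 5.07e-11 / 8.00e-18
b = 5.09e-02 N*s/m


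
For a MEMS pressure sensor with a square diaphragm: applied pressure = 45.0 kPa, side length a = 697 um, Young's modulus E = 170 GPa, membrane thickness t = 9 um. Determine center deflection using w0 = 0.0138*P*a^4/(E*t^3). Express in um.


Step 1: Convert pressure to compatible units (E is in GPa, so P in GPa).
P = 45.0 kPa = 45.0e-6 GPa
Step 2: Compute numerator: 0.0138 * P * a^4.
a^4 = 697^4 = 236010384481
numerator = 0.0138 * 45.0e-6 * 236010384481 = 1.465624e+05
Step 3: Compute denominator: E * t^3 = 170 * 9^3 = 123930
Step 4: w0 = numerator / denominator = 1.465624e+05 / 123930 = 1.1826 um


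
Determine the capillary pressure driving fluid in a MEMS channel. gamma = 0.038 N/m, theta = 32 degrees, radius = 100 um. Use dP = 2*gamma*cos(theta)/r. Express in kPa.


Step 1: cos(32 deg) = 0.848
Step 2: Convert r to m: r = 100e-6 m
Step 3: dP = 2 * 0.038 * 0.848 / 100e-6 = 644.5 Pa
Step 4: Convert Pa to kPa (divide by 1000).
dP = 0.64 kPa


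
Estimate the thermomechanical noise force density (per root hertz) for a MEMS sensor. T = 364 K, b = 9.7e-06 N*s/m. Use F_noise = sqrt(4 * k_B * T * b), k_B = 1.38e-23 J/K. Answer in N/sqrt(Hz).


Step 1: Compute 4 * k_B * T * b
= 4 * 1.38e-23 * 364 * 9.7e-06
= 1.9490e-25 N^2/Hz
Step 2: F_noise = sqrt(1.9490e-25)
F_noise = 4.41e-13 N/sqrt(Hz)


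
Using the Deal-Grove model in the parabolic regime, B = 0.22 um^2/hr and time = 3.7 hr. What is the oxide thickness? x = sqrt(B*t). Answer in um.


Step 1: Compute B*t = 0.22 * 3.7 = 0.814
Step 2: x = sqrt(0.814)
x = 0.902 um


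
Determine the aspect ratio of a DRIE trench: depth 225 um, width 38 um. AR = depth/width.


Step 1: AR = depth / width
Step 2: AR = 225 / 38
AR = 5.9


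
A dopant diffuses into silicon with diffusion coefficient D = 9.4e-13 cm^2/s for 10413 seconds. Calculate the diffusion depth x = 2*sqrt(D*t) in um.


Step 1: Compute D*t = 9.4e-13 * 10413 = 9.78822e-09 cm^2
Step 2: sqrt(D*t) = 9.89354e-05 cm
Step 3: x = 2 * 9.89354e-05 cm = 1.978708e-04 cm
Step 4: Convert to um (1 cm = 1e4 um): x = 1.979 um


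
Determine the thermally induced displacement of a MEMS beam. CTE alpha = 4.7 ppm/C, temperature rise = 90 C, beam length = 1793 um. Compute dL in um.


Step 1: Convert CTE: alpha = 4.7 ppm/C = 4.7e-6 /C
Step 2: dL = 4.7e-6 * 90 * 1793
dL = 0.7584 um


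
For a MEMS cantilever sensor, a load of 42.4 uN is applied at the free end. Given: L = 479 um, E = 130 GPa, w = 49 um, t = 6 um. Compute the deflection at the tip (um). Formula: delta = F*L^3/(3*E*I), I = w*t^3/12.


Step 1: Calculate the second moment of area.
I = w * t^3 / 12 = 49 * 6^3 / 12 = 882.0 um^4
Step 2: Convert E to consistent units (1 GPa = 1000 uN/um^2).
E = 130 GPa = 130000 uN/um^2
Step 3: Calculate tip deflection.
delta = F * L^3 / (3 * E * I)
delta = 42.4 * 479^3 / (3 * 130000 * 882.0)
delta = 13.5469 um


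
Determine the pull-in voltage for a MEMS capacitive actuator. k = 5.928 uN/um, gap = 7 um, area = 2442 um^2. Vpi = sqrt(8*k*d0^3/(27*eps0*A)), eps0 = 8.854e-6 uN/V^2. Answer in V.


Step 1: Compute numerator: 8 * k * d0^3 = 8 * 5.928 * 7^3 = 16266.432
Step 2: Compute denominator: 27 * eps0 * A = 27 * 8.854e-6 * 2442 = 0.58378
Step 3: Vpi = sqrt(16266.432 / 0.58378)
Vpi = 166.93 V


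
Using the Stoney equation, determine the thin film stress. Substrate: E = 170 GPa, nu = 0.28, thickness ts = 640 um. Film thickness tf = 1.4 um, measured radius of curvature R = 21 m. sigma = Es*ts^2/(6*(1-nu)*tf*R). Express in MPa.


Step 1: Compute numerator: Es * ts^2 = 170 * 640^2 = 69632000 (GPa*um^2)
Step 2: Compute denominator (R in um): 6*(1-nu)*tf*R = 6*0.72*1.4*21e6 = 127008000.0 (um^2)
Step 3: sigma (GPa) = 69632000 / 127008000.0 = 5.48249e-01 GPa
Step 4: Convert to MPa (x1000): sigma = 548.2 MPa


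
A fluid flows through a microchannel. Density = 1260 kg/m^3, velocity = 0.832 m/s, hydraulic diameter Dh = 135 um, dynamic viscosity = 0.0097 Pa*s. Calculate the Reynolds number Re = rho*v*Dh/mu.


Step 1: Convert Dh to meters: Dh = 135e-6 m
Step 2: Re = rho * v * Dh / mu
Re = 1260 * 0.832 * 135e-6 / 0.0097
Re = 14.59


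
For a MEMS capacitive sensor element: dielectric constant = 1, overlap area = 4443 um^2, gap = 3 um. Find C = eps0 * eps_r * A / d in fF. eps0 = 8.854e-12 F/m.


Step 1: Convert area to m^2: A = 4443e-12 m^2
Step 2: Convert gap to m: d = 3e-6 m
Step 3: C = eps0 * eps_r * A / d
C = 8.854e-12 * 1 * 4443e-12 / 3e-6
Step 4: Convert to fF (multiply by 1e15).
C = 13.11 fF


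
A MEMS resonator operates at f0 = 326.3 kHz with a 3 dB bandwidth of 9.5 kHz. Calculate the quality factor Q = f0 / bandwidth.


Step 1: Q = f0 / bandwidth
Step 2: Q = 326.3 / 9.5
Q = 34.3


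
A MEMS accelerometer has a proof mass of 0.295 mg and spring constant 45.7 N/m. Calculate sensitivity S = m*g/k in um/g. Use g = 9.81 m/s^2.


Step 1: Convert mass: m = 0.295 mg = 2.95e-07 kg
Step 2: S = m * g / k = 2.95e-07 * 9.81 / 45.7
Step 3: S = 6.33e-08 m/g
Step 4: Convert to um/g: S = 0.063 um/g


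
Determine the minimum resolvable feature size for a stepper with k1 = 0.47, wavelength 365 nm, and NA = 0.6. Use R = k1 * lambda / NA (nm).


Step 1: Identify values: k1 = 0.47, lambda = 365 nm, NA = 0.6
Step 2: R = k1 * lambda / NA
R = 0.47 * 365 / 0.6
R = 285.9 nm


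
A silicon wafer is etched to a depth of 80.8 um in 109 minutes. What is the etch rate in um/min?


Step 1: Etch rate = depth / time
Step 2: rate = 80.8 / 109
rate = 0.741 um/min


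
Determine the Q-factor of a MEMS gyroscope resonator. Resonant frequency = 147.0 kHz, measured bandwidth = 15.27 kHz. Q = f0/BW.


Step 1: Q = f0 / bandwidth
Step 2: Q = 147.0 / 15.27
Q = 9.6


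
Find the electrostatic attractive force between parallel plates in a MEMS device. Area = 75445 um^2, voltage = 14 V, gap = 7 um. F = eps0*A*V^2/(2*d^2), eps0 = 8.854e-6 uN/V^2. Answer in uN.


Step 1: Identify parameters.
eps0 = 8.854e-6 uN/V^2, A = 75445 um^2, V = 14 V, d = 7 um
Step 2: Compute V^2 = 14^2 = 196
Step 3: Compute d^2 = 7^2 = 49
Step 4: F = 0.5 * 8.854e-6 * 75445 * 196 / 49
F = 1.336 uN


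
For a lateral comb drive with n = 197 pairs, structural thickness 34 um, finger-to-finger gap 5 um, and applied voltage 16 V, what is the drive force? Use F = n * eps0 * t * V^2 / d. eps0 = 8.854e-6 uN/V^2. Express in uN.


Step 1: Parameters: n=197, eps0=8.854e-6 uN/V^2, t=34 um, V=16 V, d=5 um
Step 2: V^2 = 256
Step 3: F = 197 * 8.854e-6 * 34 * 256 / 5
F = 3.036 uN


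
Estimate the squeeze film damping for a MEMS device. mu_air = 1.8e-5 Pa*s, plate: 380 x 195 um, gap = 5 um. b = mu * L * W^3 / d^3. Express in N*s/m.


Step 1: Convert to SI.
L = 380e-6 m, W = 195e-6 m, d = 5e-6 m
Step 2: W^3 = (195e-6)^3 = 7.41e-12 m^3
Step 3: d^3 = (5e-6)^3 = 1.25e-16 m^3
Step 4: b = 1.8e-5 * 380e-6 * 7.41e-12 / 1.25e-16
b = 4.06e-04 N*s/m


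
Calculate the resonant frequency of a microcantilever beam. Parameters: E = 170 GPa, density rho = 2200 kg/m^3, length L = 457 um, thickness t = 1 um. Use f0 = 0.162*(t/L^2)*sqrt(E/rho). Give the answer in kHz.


Step 1: Convert units to SI.
t_SI = 1e-6 m, L_SI = 457e-6 m
Step 2: Calculate sqrt(E/rho).
sqrt(170e9 / 2200) = 8790.49 m/s
Step 3: Compute f0.
f0 = 0.162 * 1e-6 / (457e-6)^2 * 8790.49 = 6818.6 Hz = 6.82 kHz


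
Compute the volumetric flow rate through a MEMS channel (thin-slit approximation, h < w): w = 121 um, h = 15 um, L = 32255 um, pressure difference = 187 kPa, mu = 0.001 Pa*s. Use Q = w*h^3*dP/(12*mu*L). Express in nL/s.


Step 1: Convert all dimensions to SI (meters).
w = 121e-6 m, h = 15e-6 m, L = 32255e-6 m, dP = 187e3 Pa
Step 2: Q = w * h^3 * dP / (12 * mu * L)
Q = 121e-6 * (15e-6)^3 * 187e3 / (12 * 0.001 * 32255e-6) = 1.972979e-10 m^3/s
Step 3: Convert Q from m^3/s to nL/s (1 m^3 = 1e12 nL, so multiply by 1e12).
Q = 197.298 nL/s


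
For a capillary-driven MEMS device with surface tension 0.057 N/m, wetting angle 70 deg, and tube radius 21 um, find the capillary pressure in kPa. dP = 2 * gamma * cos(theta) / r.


Step 1: cos(70 deg) = 0.342
Step 2: Convert r to m: r = 21e-6 m
Step 3: dP = 2 * 0.057 * 0.342 / 21e-6 = 1856.6 Pa
Step 4: Convert Pa to kPa (divide by 1000).
dP = 1.86 kPa


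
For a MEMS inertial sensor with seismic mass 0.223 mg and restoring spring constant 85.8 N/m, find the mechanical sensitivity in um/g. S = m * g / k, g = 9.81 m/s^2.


Step 1: Convert mass: m = 0.223 mg = 2.23e-07 kg
Step 2: S = m * g / k = 2.23e-07 * 9.81 / 85.8
Step 3: S = 2.55e-08 m/g
Step 4: Convert to um/g: S = 0.025 um/g


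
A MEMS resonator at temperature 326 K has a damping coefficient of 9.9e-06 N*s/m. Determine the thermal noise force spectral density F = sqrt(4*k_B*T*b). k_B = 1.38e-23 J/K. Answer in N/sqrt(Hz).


Step 1: Compute 4 * k_B * T * b
= 4 * 1.38e-23 * 326 * 9.9e-06
= 1.7815e-25 N^2/Hz
Step 2: F_noise = sqrt(1.7815e-25)
F_noise = 4.22e-13 N/sqrt(Hz)


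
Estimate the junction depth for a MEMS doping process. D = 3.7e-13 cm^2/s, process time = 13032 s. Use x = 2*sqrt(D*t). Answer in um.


Step 1: Compute D*t = 3.7e-13 * 13032 = 4.82184e-09 cm^2
Step 2: sqrt(D*t) = 6.94395e-05 cm
Step 3: x = 2 * 6.94395e-05 cm = 1.38879e-04 cm
Step 4: Convert to um (1 cm = 1e4 um): x = 1.389 um


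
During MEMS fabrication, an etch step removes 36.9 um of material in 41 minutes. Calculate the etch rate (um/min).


Step 1: Etch rate = depth / time
Step 2: rate = 36.9 / 41
rate = 0.9 um/min


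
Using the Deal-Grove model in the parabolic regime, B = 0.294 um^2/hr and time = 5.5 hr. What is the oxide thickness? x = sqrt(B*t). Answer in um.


Step 1: Compute B*t = 0.294 * 5.5 = 1.617
Step 2: x = sqrt(1.617)
x = 1.272 um


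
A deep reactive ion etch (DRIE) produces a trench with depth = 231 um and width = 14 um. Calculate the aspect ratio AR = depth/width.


Step 1: AR = depth / width
Step 2: AR = 231 / 14
AR = 16.5


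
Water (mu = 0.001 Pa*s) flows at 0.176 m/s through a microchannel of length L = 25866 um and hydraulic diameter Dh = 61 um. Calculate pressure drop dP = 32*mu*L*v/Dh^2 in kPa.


Step 1: Convert to SI: L = 25866e-6 m, Dh = 61e-6 m
Step 2: dP = 32 * 0.001 * 25866e-6 * 0.176 / (61e-6)^2
Step 3: dP = 39150.04 Pa
Step 4: Convert to kPa: dP = 39.15 kPa


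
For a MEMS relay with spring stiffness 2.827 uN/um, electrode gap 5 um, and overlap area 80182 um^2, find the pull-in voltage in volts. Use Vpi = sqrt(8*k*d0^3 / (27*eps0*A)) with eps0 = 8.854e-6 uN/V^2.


Step 1: Compute numerator: 8 * k * d0^3 = 8 * 2.827 * 5^3 = 2827.0
Step 2: Compute denominator: 27 * eps0 * A = 27 * 8.854e-6 * 80182 = 19.168149
Step 3: Vpi = sqrt(2827.0 / 19.168149)
Vpi = 12.14 V


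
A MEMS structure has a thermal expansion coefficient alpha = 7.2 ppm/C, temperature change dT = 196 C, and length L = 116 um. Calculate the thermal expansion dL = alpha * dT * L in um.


Step 1: Convert CTE: alpha = 7.2 ppm/C = 7.2e-6 /C
Step 2: dL = 7.2e-6 * 196 * 116
dL = 0.1637 um


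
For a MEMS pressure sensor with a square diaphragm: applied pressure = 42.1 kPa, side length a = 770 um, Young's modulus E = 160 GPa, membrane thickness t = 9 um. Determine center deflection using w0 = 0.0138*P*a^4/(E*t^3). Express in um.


Step 1: Convert pressure to compatible units (E is in GPa, so P in GPa).
P = 42.1 kPa = 42.1e-6 GPa
Step 2: Compute numerator: 0.0138 * P * a^4.
a^4 = 770^4 = 351530410000
numerator = 0.0138 * 42.1e-6 * 351530410000 = 2.04232e+05
Step 3: Compute denominator: E * t^3 = 160 * 9^3 = 116640
Step 4: w0 = numerator / denominator = 2.04232e+05 / 116640 = 1.751 um


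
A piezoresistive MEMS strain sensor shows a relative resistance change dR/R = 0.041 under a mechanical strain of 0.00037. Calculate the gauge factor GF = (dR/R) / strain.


Step 1: Identify values.
dR/R = 0.041, strain = 0.00037
Step 2: GF = (dR/R) / strain = 0.041 / 0.00037
GF = 110.8


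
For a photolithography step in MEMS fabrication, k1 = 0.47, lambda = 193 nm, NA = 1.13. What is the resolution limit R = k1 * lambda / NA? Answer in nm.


Step 1: Identify values: k1 = 0.47, lambda = 193 nm, NA = 1.13
Step 2: R = k1 * lambda / NA
R = 0.47 * 193 / 1.13
R = 80.3 nm


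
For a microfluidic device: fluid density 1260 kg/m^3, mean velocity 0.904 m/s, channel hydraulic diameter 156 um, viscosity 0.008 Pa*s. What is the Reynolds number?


Step 1: Convert Dh to meters: Dh = 156e-6 m
Step 2: Re = rho * v * Dh / mu
Re = 1260 * 0.904 * 156e-6 / 0.008
Re = 22.211


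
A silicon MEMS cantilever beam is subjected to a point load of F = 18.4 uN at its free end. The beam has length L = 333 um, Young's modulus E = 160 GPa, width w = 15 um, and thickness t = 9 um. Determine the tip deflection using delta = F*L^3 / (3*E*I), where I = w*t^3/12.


Step 1: Calculate the second moment of area.
I = w * t^3 / 12 = 15 * 9^3 / 12 = 911.25 um^4
Step 2: Convert E to consistent units (1 GPa = 1000 uN/um^2).
E = 160 GPa = 160000 uN/um^2
Step 3: Calculate tip deflection.
delta = F * L^3 / (3 * E * I)
delta = 18.4 * 333^3 / (3 * 160000 * 911.25)
delta = 1.5534 um


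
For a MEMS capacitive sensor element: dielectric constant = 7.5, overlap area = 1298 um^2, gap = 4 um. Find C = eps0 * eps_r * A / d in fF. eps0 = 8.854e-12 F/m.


Step 1: Convert area to m^2: A = 1298e-12 m^2
Step 2: Convert gap to m: d = 4e-6 m
Step 3: C = eps0 * eps_r * A / d
C = 8.854e-12 * 7.5 * 1298e-12 / 4e-6
Step 4: Convert to fF (multiply by 1e15).
C = 21.55 fF


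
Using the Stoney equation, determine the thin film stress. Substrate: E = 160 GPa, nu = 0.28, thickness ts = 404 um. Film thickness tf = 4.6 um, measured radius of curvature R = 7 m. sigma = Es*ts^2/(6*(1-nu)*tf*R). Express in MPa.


Step 1: Compute numerator: Es * ts^2 = 160 * 404^2 = 26114560 (GPa*um^2)
Step 2: Compute denominator (R in um): 6*(1-nu)*tf*R = 6*0.72*4.6*7e6 = 139104000.0 (um^2)
Step 3: sigma (GPa) = 26114560 / 139104000.0 = 1.87734e-01 GPa
Step 4: Convert to MPa (x1000): sigma = 187.7 MPa


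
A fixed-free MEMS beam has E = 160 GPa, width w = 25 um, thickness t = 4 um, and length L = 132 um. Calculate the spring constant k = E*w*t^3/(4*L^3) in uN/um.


Step 1: Convert E to consistent units (1 GPa = 1000 uN/um^2).
E = 160 GPa = 160000 uN/um^2
Step 2: Compute t^3 = 4^3 = 64
Step 3: Compute L^3 = 132^3 = 2299968
Step 4: k = 160000 * 25 * 64 / (4 * 2299968)
k = 27.8265 uN/um


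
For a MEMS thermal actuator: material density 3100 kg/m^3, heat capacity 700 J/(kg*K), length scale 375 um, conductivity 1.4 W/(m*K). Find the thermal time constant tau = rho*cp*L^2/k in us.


Step 1: Convert L to m: L = 375e-6 m
Step 2: L^2 = (375e-6)^2 = 1.40625e-07 m^2
Step 3: tau = 3100 * 700 * 1.40625e-07 / 1.4 = 2.1796875e-01 s
Step 4: Convert to microseconds (multiply by 1e6).
tau = 217968.75 us


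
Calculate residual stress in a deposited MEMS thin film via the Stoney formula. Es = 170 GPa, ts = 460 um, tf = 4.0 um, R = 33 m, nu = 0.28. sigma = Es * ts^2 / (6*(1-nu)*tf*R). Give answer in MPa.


Step 1: Compute numerator: Es * ts^2 = 170 * 460^2 = 35972000 (GPa*um^2)
Step 2: Compute denominator (R in um): 6*(1-nu)*tf*R = 6*0.72*4.0*33e6 = 570240000.0 (um^2)
Step 3: sigma (GPa) = 35972000 / 570240000.0 = 6.3082e-02 GPa
Step 4: Convert to MPa (x1000): sigma = 63.1 MPa


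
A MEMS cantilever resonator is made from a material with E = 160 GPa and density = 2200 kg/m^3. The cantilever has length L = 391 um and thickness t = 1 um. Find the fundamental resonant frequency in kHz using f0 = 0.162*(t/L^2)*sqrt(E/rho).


Step 1: Convert units to SI.
t_SI = 1e-6 m, L_SI = 391e-6 m
Step 2: Calculate sqrt(E/rho).
sqrt(160e9 / 2200) = 8528.03 m/s
Step 3: Compute f0.
f0 = 0.162 * 1e-6 / (391e-6)^2 * 8528.03 = 9036.7 Hz = 9.04 kHz


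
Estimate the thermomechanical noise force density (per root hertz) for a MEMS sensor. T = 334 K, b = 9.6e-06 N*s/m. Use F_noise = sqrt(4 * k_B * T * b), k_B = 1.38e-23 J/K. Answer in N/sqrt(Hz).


Step 1: Compute 4 * k_B * T * b
= 4 * 1.38e-23 * 334 * 9.6e-06
= 1.7699e-25 N^2/Hz
Step 2: F_noise = sqrt(1.7699e-25)
F_noise = 4.21e-13 N/sqrt(Hz)


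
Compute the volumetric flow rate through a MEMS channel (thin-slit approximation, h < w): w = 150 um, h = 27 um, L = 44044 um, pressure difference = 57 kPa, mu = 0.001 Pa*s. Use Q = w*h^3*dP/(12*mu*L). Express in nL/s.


Step 1: Convert all dimensions to SI (meters).
w = 150e-6 m, h = 27e-6 m, L = 44044e-6 m, dP = 57e3 Pa
Step 2: Q = w * h^3 * dP / (12 * mu * L)
Q = 150e-6 * (27e-6)^3 * 57e3 / (12 * 0.001 * 44044e-6) = 3.1841199e-10 m^3/s
Step 3: Convert Q from m^3/s to nL/s (1 m^3 = 1e12 nL, so multiply by 1e12).
Q = 318.412 nL/s


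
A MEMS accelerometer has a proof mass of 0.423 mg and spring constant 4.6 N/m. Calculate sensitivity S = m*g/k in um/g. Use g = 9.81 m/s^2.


Step 1: Convert mass: m = 0.423 mg = 4.23e-07 kg
Step 2: S = m * g / k = 4.23e-07 * 9.81 / 4.6
Step 3: S = 9.02e-07 m/g
Step 4: Convert to um/g: S = 0.902 um/g


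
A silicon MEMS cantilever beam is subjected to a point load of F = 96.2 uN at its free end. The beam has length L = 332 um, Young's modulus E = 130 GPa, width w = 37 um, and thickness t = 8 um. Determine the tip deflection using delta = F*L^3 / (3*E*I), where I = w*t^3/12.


Step 1: Calculate the second moment of area.
I = w * t^3 / 12 = 37 * 8^3 / 12 = 1578.6667 um^4
Step 2: Convert E to consistent units (1 GPa = 1000 uN/um^2).
E = 130 GPa = 130000 uN/um^2
Step 3: Calculate tip deflection.
delta = F * L^3 / (3 * E * I)
delta = 96.2 * 332^3 / (3 * 130000 * 1578.6667)
delta = 5.7179 um


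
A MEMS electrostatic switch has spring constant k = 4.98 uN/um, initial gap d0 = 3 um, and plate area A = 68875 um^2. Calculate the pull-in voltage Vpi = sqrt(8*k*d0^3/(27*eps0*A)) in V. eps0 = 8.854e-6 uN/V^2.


Step 1: Compute numerator: 8 * k * d0^3 = 8 * 4.98 * 3^3 = 1075.68
Step 2: Compute denominator: 27 * eps0 * A = 27 * 8.854e-6 * 68875 = 16.46512
Step 3: Vpi = sqrt(1075.68 / 16.46512)
Vpi = 8.08 V


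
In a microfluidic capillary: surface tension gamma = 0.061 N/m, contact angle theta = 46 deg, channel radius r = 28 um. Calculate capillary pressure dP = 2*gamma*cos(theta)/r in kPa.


Step 1: cos(46 deg) = 0.6947
Step 2: Convert r to m: r = 28e-6 m
Step 3: dP = 2 * 0.061 * 0.6947 / 28e-6 = 3026.9 Pa
Step 4: Convert Pa to kPa (divide by 1000).
dP = 3.03 kPa


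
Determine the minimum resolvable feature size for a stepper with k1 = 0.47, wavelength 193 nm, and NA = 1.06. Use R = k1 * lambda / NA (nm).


Step 1: Identify values: k1 = 0.47, lambda = 193 nm, NA = 1.06
Step 2: R = k1 * lambda / NA
R = 0.47 * 193 / 1.06
R = 85.6 nm


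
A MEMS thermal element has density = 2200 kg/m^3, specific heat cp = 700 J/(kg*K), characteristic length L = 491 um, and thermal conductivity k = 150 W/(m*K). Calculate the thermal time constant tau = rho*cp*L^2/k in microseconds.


Step 1: Convert L to m: L = 491e-6 m
Step 2: L^2 = (491e-6)^2 = 2.41081e-07 m^2
Step 3: tau = 2200 * 700 * 2.41081e-07 / 150 = 2.47509827e-03 s
Step 4: Convert to microseconds (multiply by 1e6).
tau = 2475.098 us


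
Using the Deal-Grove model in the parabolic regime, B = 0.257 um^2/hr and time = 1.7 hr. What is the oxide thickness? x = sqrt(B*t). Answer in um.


Step 1: Compute B*t = 0.257 * 1.7 = 0.4369
Step 2: x = sqrt(0.4369)
x = 0.661 um


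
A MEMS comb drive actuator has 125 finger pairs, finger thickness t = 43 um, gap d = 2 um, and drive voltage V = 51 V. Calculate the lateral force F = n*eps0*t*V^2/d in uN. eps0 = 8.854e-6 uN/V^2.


Step 1: Parameters: n=125, eps0=8.854e-6 uN/V^2, t=43 um, V=51 V, d=2 um
Step 2: V^2 = 2601
Step 3: F = 125 * 8.854e-6 * 43 * 2601 / 2
F = 61.891 uN


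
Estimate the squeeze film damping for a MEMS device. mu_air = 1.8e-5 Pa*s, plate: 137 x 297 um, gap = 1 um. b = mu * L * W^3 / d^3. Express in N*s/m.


Step 1: Convert to SI.
L = 137e-6 m, W = 297e-6 m, d = 1e-6 m
Step 2: W^3 = (297e-6)^3 = 2.62e-11 m^3
Step 3: d^3 = (1e-6)^3 = 1.00e-18 m^3
Step 4: b = 1.8e-5 * 137e-6 * 2.62e-11 / 1.00e-18
b = 6.46e-02 N*s/m


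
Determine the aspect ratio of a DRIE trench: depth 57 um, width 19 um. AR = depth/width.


Step 1: AR = depth / width
Step 2: AR = 57 / 19
AR = 3.0


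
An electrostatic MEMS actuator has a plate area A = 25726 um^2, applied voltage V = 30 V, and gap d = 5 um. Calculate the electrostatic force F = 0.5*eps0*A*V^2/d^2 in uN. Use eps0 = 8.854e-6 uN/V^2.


Step 1: Identify parameters.
eps0 = 8.854e-6 uN/V^2, A = 25726 um^2, V = 30 V, d = 5 um
Step 2: Compute V^2 = 30^2 = 900
Step 3: Compute d^2 = 5^2 = 25
Step 4: F = 0.5 * 8.854e-6 * 25726 * 900 / 25
F = 4.1 uN


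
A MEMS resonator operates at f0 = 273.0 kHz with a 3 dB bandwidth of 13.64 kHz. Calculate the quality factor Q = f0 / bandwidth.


Step 1: Q = f0 / bandwidth
Step 2: Q = 273.0 / 13.64
Q = 20.0


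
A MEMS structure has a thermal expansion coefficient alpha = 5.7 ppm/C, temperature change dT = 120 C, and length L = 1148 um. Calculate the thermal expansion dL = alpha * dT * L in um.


Step 1: Convert CTE: alpha = 5.7 ppm/C = 5.7e-6 /C
Step 2: dL = 5.7e-6 * 120 * 1148
dL = 0.7852 um


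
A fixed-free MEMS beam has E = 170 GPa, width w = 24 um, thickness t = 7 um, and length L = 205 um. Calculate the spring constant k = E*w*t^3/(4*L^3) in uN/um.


Step 1: Convert E to consistent units (1 GPa = 1000 uN/um^2).
E = 170 GPa = 170000 uN/um^2
Step 2: Compute t^3 = 7^3 = 343
Step 3: Compute L^3 = 205^3 = 8615125
Step 4: k = 170000 * 24 * 343 / (4 * 8615125)
k = 40.61 uN/um


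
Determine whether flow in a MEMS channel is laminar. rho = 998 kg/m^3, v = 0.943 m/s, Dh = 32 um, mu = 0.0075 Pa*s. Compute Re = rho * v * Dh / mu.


Step 1: Convert Dh to meters: Dh = 32e-6 m
Step 2: Re = rho * v * Dh / mu
Re = 998 * 0.943 * 32e-6 / 0.0075
Re = 4.015
Since Re = 4.015 is below ~2300, the flow is laminar.


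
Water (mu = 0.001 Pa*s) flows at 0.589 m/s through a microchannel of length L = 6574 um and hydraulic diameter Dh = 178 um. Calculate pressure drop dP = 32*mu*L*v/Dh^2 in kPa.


Step 1: Convert to SI: L = 6574e-6 m, Dh = 178e-6 m
Step 2: dP = 32 * 0.001 * 6574e-6 * 0.589 / (178e-6)^2
Step 3: dP = 3910.70 Pa
Step 4: Convert to kPa: dP = 3.91 kPa


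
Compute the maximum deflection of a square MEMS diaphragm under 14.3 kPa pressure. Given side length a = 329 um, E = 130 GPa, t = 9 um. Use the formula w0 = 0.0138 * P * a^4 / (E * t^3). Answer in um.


Step 1: Convert pressure to compatible units (E is in GPa, so P in GPa).
P = 14.3 kPa = 14.3e-6 GPa
Step 2: Compute numerator: 0.0138 * P * a^4.
a^4 = 329^4 = 11716114081
numerator = 0.0138 * 14.3e-6 * 11716114081 = 2.3121e+03
Step 3: Compute denominator: E * t^3 = 130 * 9^3 = 94770
Step 4: w0 = numerator / denominator = 2.3121e+03 / 94770 = 0.0244 um


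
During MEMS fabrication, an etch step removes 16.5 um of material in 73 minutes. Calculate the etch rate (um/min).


Step 1: Etch rate = depth / time
Step 2: rate = 16.5 / 73
rate = 0.226 um/min


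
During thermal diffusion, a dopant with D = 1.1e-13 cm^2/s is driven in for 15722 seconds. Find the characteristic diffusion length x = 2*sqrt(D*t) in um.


Step 1: Compute D*t = 1.1e-13 * 15722 = 1.72942e-09 cm^2
Step 2: sqrt(D*t) = 4.1586e-05 cm
Step 3: x = 2 * 4.1586e-05 cm = 8.3172e-05 cm
Step 4: Convert to um (1 cm = 1e4 um): x = 0.832 um


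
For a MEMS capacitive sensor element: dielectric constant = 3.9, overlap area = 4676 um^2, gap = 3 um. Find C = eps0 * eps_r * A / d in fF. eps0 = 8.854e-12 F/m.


Step 1: Convert area to m^2: A = 4676e-12 m^2
Step 2: Convert gap to m: d = 3e-6 m
Step 3: C = eps0 * eps_r * A / d
C = 8.854e-12 * 3.9 * 4676e-12 / 3e-6
Step 4: Convert to fF (multiply by 1e15).
C = 53.82 fF


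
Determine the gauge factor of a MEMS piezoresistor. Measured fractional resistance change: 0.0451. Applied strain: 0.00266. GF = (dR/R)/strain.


Step 1: Identify values.
dR/R = 0.0451, strain = 0.00266
Step 2: GF = (dR/R) / strain = 0.0451 / 0.00266
GF = 17.0


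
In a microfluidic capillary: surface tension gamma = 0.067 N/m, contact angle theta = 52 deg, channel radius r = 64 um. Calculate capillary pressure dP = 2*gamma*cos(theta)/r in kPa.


Step 1: cos(52 deg) = 0.6157
Step 2: Convert r to m: r = 64e-6 m
Step 3: dP = 2 * 0.067 * 0.6157 / 64e-6 = 1289.1 Pa
Step 4: Convert Pa to kPa (divide by 1000).
dP = 1.29 kPa


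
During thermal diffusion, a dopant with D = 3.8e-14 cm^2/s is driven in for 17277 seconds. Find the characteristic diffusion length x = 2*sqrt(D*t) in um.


Step 1: Compute D*t = 3.8e-14 * 17277 = 6.56526e-10 cm^2
Step 2: sqrt(D*t) = 2.5623e-05 cm
Step 3: x = 2 * 2.5623e-05 cm = 5.1246e-05 cm
Step 4: Convert to um (1 cm = 1e4 um): x = 0.512 um


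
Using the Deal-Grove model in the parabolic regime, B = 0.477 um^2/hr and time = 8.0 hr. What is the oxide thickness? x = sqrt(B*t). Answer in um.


Step 1: Compute B*t = 0.477 * 8.0 = 3.816
Step 2: x = sqrt(3.816)
x = 1.953 um


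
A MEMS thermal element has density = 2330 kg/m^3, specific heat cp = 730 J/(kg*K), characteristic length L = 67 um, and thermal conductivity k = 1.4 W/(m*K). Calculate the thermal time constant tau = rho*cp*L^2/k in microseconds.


Step 1: Convert L to m: L = 67e-6 m
Step 2: L^2 = (67e-6)^2 = 4.489e-09 m^2
Step 3: tau = 2330 * 730 * 4.489e-09 / 1.4 = 5.45381436e-03 s
Step 4: Convert to microseconds (multiply by 1e6).
tau = 5453.814 us


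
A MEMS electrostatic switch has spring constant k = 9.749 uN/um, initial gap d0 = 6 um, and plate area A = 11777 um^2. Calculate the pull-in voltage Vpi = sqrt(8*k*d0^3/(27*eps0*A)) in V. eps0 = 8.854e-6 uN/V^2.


Step 1: Compute numerator: 8 * k * d0^3 = 8 * 9.749 * 6^3 = 16846.272
Step 2: Compute denominator: 27 * eps0 * A = 27 * 8.854e-6 * 11777 = 2.815386
Step 3: Vpi = sqrt(16846.272 / 2.815386)
Vpi = 77.35 V


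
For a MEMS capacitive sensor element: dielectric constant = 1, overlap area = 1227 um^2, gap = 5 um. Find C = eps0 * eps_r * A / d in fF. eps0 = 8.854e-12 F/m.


Step 1: Convert area to m^2: A = 1227e-12 m^2
Step 2: Convert gap to m: d = 5e-6 m
Step 3: C = eps0 * eps_r * A / d
C = 8.854e-12 * 1 * 1227e-12 / 5e-6
Step 4: Convert to fF (multiply by 1e15).
C = 2.17 fF


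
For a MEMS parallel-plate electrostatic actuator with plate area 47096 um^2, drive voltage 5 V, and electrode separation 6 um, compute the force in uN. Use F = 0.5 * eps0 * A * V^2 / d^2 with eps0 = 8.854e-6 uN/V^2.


Step 1: Identify parameters.
eps0 = 8.854e-6 uN/V^2, A = 47096 um^2, V = 5 V, d = 6 um
Step 2: Compute V^2 = 5^2 = 25
Step 3: Compute d^2 = 6^2 = 36
Step 4: F = 0.5 * 8.854e-6 * 47096 * 25 / 36
F = 0.145 uN


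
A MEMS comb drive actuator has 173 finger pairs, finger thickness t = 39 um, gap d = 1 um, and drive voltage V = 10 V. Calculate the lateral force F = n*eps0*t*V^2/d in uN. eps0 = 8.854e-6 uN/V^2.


Step 1: Parameters: n=173, eps0=8.854e-6 uN/V^2, t=39 um, V=10 V, d=1 um
Step 2: V^2 = 100
Step 3: F = 173 * 8.854e-6 * 39 * 100 / 1
F = 5.974 uN


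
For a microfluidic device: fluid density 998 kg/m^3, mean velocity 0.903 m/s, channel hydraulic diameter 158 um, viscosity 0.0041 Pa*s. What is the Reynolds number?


Step 1: Convert Dh to meters: Dh = 158e-6 m
Step 2: Re = rho * v * Dh / mu
Re = 998 * 0.903 * 158e-6 / 0.0041
Re = 34.729


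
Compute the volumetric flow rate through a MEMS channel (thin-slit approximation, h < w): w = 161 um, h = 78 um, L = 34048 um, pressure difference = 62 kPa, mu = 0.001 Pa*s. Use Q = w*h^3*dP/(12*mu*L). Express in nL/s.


Step 1: Convert all dimensions to SI (meters).
w = 161e-6 m, h = 78e-6 m, L = 34048e-6 m, dP = 62e3 Pa
Step 2: Q = w * h^3 * dP / (12 * mu * L)
Q = 161e-6 * (78e-6)^3 * 62e3 / (12 * 0.001 * 34048e-6) = 1.159387253e-08 m^3/s
Step 3: Convert Q from m^3/s to nL/s (1 m^3 = 1e12 nL, so multiply by 1e12).
Q = 11593.873 nL/s


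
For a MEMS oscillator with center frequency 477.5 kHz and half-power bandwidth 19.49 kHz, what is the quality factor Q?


Step 1: Q = f0 / bandwidth
Step 2: Q = 477.5 / 19.49
Q = 24.5


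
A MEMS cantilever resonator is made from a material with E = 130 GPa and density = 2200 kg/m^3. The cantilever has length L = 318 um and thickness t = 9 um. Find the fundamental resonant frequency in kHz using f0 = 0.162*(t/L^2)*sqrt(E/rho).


Step 1: Convert units to SI.
t_SI = 9e-6 m, L_SI = 318e-6 m
Step 2: Calculate sqrt(E/rho).
sqrt(130e9 / 2200) = 7687.06 m/s
Step 3: Compute f0.
f0 = 0.162 * 9e-6 / (318e-6)^2 * 7687.06 = 110831.6 Hz = 110.83 kHz


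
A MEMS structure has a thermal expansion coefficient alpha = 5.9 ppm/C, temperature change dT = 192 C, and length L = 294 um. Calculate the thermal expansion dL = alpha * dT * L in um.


Step 1: Convert CTE: alpha = 5.9 ppm/C = 5.9e-6 /C
Step 2: dL = 5.9e-6 * 192 * 294
dL = 0.333 um


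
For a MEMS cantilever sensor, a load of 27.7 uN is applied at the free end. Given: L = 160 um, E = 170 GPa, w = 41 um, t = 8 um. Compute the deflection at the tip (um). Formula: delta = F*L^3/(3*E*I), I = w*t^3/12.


Step 1: Calculate the second moment of area.
I = w * t^3 / 12 = 41 * 8^3 / 12 = 1749.3333 um^4
Step 2: Convert E to consistent units (1 GPa = 1000 uN/um^2).
E = 170 GPa = 170000 uN/um^2
Step 3: Calculate tip deflection.
delta = F * L^3 / (3 * E * I)
delta = 27.7 * 160^3 / (3 * 170000 * 1749.3333)
delta = 0.1272 um


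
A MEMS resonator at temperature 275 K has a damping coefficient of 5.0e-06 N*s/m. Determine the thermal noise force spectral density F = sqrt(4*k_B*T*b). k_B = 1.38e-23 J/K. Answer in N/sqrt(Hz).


Step 1: Compute 4 * k_B * T * b
= 4 * 1.38e-23 * 275 * 5.0e-06
= 7.5900e-26 N^2/Hz
Step 2: F_noise = sqrt(7.5900e-26)
F_noise = 2.75e-13 N/sqrt(Hz)


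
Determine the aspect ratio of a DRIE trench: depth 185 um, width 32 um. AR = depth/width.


Step 1: AR = depth / width
Step 2: AR = 185 / 32
AR = 5.8


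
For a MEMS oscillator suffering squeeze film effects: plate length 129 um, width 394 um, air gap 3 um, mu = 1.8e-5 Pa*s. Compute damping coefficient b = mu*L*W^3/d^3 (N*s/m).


Step 1: Convert to SI.
L = 129e-6 m, W = 394e-6 m, d = 3e-6 m
Step 2: W^3 = (394e-6)^3 = 6.12e-11 m^3
Step 3: d^3 = (3e-6)^3 = 2.70e-17 m^3
Step 4: b = 1.8e-5 * 129e-6 * 6.12e-11 / 2.70e-17
b = 5.26e-03 N*s/m


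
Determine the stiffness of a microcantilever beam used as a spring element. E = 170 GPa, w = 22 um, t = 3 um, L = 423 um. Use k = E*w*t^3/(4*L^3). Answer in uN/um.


Step 1: Convert E to consistent units (1 GPa = 1000 uN/um^2).
E = 170 GPa = 170000 uN/um^2
Step 2: Compute t^3 = 3^3 = 27
Step 3: Compute L^3 = 423^3 = 75686967
Step 4: k = 170000 * 22 * 27 / (4 * 75686967)
k = 0.3335 uN/um


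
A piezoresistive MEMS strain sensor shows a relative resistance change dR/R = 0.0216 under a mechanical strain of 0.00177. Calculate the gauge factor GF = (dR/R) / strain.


Step 1: Identify values.
dR/R = 0.0216, strain = 0.00177
Step 2: GF = (dR/R) / strain = 0.0216 / 0.00177
GF = 12.2


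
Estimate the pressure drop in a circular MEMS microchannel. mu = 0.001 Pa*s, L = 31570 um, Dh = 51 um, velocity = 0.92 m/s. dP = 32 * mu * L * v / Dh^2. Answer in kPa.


Step 1: Convert to SI: L = 31570e-6 m, Dh = 51e-6 m
Step 2: dP = 32 * 0.001 * 31570e-6 * 0.92 / (51e-6)^2
Step 3: dP = 357332.10 Pa
Step 4: Convert to kPa: dP = 357.33 kPa


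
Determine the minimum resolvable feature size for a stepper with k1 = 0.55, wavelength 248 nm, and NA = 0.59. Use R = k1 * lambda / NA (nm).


Step 1: Identify values: k1 = 0.55, lambda = 248 nm, NA = 0.59
Step 2: R = k1 * lambda / NA
R = 0.55 * 248 / 0.59
R = 231.2 nm


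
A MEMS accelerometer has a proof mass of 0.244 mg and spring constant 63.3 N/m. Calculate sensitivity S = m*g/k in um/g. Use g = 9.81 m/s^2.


Step 1: Convert mass: m = 0.244 mg = 2.44e-07 kg
Step 2: S = m * g / k = 2.44e-07 * 9.81 / 63.3
Step 3: S = 3.78e-08 m/g
Step 4: Convert to um/g: S = 0.038 um/g


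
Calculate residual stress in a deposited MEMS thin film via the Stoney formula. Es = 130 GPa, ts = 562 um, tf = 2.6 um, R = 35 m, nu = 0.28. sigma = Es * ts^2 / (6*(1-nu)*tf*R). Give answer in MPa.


Step 1: Compute numerator: Es * ts^2 = 130 * 562^2 = 41059720 (GPa*um^2)
Step 2: Compute denominator (R in um): 6*(1-nu)*tf*R = 6*0.72*2.6*35e6 = 393120000.0 (um^2)
Step 3: sigma (GPa) = 41059720 / 393120000.0 = 1.04446e-01 GPa
Step 4: Convert to MPa (x1000): sigma = 104.4 MPa


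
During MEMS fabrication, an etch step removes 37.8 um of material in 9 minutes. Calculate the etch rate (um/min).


Step 1: Etch rate = depth / time
Step 2: rate = 37.8 / 9
rate = 4.2 um/min


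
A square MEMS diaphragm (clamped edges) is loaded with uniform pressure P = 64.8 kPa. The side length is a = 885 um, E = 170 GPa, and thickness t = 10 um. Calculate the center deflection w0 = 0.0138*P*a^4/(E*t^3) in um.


Step 1: Convert pressure to compatible units (E is in GPa, so P in GPa).
P = 64.8 kPa = 64.8e-6 GPa
Step 2: Compute numerator: 0.0138 * P * a^4.
a^4 = 885^4 = 613441400625
numerator = 0.0138 * 64.8e-6 * 613441400625 = 5.485638e+05
Step 3: Compute denominator: E * t^3 = 170 * 10^3 = 170000
Step 4: w0 = numerator / denominator = 5.485638e+05 / 170000 = 3.2268 um


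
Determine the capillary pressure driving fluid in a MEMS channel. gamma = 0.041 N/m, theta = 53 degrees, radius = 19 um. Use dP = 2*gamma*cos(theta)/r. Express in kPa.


Step 1: cos(53 deg) = 0.6018
Step 2: Convert r to m: r = 19e-6 m
Step 3: dP = 2 * 0.041 * 0.6018 / 19e-6 = 2597.2 Pa
Step 4: Convert Pa to kPa (divide by 1000).
dP = 2.6 kPa


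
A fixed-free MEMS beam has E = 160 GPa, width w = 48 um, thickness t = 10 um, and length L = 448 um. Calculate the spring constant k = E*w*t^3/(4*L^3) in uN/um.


Step 1: Convert E to consistent units (1 GPa = 1000 uN/um^2).
E = 160 GPa = 160000 uN/um^2
Step 2: Compute t^3 = 10^3 = 1000
Step 3: Compute L^3 = 448^3 = 89915392
Step 4: k = 160000 * 48 * 1000 / (4 * 89915392)
k = 21.3534 uN/um


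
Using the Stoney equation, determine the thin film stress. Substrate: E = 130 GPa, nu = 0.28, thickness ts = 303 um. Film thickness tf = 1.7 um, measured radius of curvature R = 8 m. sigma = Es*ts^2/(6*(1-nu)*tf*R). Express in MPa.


Step 1: Compute numerator: Es * ts^2 = 130 * 303^2 = 11935170 (GPa*um^2)
Step 2: Compute denominator (R in um): 6*(1-nu)*tf*R = 6*0.72*1.7*8e6 = 58752000.0 (um^2)
Step 3: sigma (GPa) = 11935170 / 58752000.0 = 2.03145e-01 GPa
Step 4: Convert to MPa (x1000): sigma = 203.1 MPa


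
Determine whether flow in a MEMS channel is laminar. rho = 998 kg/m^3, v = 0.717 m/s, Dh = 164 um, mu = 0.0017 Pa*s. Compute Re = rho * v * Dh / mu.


Step 1: Convert Dh to meters: Dh = 164e-6 m
Step 2: Re = rho * v * Dh / mu
Re = 998 * 0.717 * 164e-6 / 0.0017
Re = 69.031
Since Re = 69.031 is below ~2300, the flow is laminar.


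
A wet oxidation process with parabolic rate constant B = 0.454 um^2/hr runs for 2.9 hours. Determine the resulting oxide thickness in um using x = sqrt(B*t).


Step 1: Compute B*t = 0.454 * 2.9 = 1.3166
Step 2: x = sqrt(1.3166)
x = 1.147 um


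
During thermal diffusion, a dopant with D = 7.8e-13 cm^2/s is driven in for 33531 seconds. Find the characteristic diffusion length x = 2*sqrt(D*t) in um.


Step 1: Compute D*t = 7.8e-13 * 33531 = 2.615418e-08 cm^2
Step 2: sqrt(D*t) = 1.61723e-04 cm
Step 3: x = 2 * 1.61723e-04 cm = 3.23446e-04 cm
Step 4: Convert to um (1 cm = 1e4 um): x = 3.234 um


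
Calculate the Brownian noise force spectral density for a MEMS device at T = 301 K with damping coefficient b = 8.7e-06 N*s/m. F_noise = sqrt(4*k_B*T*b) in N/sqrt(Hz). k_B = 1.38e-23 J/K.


Step 1: Compute 4 * k_B * T * b
= 4 * 1.38e-23 * 301 * 8.7e-06
= 1.4455e-25 N^2/Hz
Step 2: F_noise = sqrt(1.4455e-25)
F_noise = 3.80e-13 N/sqrt(Hz)


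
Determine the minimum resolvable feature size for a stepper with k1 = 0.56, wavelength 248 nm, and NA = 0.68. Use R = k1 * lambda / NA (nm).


Step 1: Identify values: k1 = 0.56, lambda = 248 nm, NA = 0.68
Step 2: R = k1 * lambda / NA
R = 0.56 * 248 / 0.68
R = 204.2 nm


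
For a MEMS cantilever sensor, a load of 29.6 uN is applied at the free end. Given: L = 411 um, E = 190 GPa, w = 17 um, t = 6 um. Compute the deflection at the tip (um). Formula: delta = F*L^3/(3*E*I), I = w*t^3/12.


Step 1: Calculate the second moment of area.
I = w * t^3 / 12 = 17 * 6^3 / 12 = 306.0 um^4
Step 2: Convert E to consistent units (1 GPa = 1000 uN/um^2).
E = 190 GPa = 190000 uN/um^2
Step 3: Calculate tip deflection.
delta = F * L^3 / (3 * E * I)
delta = 29.6 * 411^3 / (3 * 190000 * 306.0)
delta = 11.7821 um


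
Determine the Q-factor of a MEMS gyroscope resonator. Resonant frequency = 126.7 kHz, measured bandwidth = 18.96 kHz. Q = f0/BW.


Step 1: Q = f0 / bandwidth
Step 2: Q = 126.7 / 18.96
Q = 6.7


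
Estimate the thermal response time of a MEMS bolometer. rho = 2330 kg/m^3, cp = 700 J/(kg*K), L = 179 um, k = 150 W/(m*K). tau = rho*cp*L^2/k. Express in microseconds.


Step 1: Convert L to m: L = 179e-6 m
Step 2: L^2 = (179e-6)^2 = 3.2041e-08 m^2
Step 3: tau = 2330 * 700 * 3.2041e-08 / 150 = 3.4839247e-04 s
Step 4: Convert to microseconds (multiply by 1e6).
tau = 348.392 us
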